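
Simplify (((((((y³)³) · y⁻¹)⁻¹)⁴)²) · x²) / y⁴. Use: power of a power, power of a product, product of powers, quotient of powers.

(((((((y³)³) · y⁻¹)⁻¹)⁴)²) · x²) / y⁴
= ((((((y³)³) · y⁻¹)⁻¹)⁸) · x²) / y⁴    [power of a power]
= (((((y³)³) · y⁻¹)⁻⁸) · x²) / y⁴    [power of a power]
= (((((y³)³)⁻⁸) · ((y⁻¹)⁻⁸)) · x²) / y⁴    [power of a product]
= ((((y³)⁻²⁴) · ((y⁻¹)⁻⁸)) · x²) / y⁴    [power of a power]
= ((y⁻⁷² · ((y⁻¹)⁻⁸)) · x²) / y⁴    [power of a power]
= ((y⁻⁷² · y⁸) · x²) / y⁴    [power of a power]
= (y⁻⁶⁴ · x²) / y⁴    [product of powers]
= x²·y⁻⁶⁸    [quotient of powers]

x²·y⁻⁶⁸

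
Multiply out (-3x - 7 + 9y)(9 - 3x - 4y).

(-3x - 7 + 9y)(9 - 3x - 4y)
= -27x + 9x^2 + 12xy - 63 + 21x + 28y + 81y - 27xy - 36y^2    [distributive law]
= -6x + 9x^2 - 15xy - 63 + 109y - 36y^2    [combine like terms]

-6x + 9x^2 - 15xy - 63 + 109y - 36y^2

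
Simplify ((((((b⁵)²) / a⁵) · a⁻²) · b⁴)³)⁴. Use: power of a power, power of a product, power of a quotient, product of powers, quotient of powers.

a⁻⁸⁴b¹⁶⁸

((((((b⁵)²) / a⁵) · a⁻²) · b⁴)³)⁴
= (((((b⁵)²) / a⁵) · a⁻²) · b⁴)¹²    [power of a power]
= (((((b⁵)²) / a⁵) · a⁻²)¹²) · ((b⁴)¹²)    [power of a product]
= (((((b⁵)²) / a⁵)¹²) · ((a⁻²)¹²)) · ((b⁴)¹²)    [power of a product]
= (((((b⁵)²)¹²) / ((a⁵)¹²)) · ((a⁻²)¹²)) · ((b⁴)¹²)    [power of a quotient]
= ((((b⁵)²⁴) / ((a⁵)¹²)) · ((a⁻²)¹²)) · ((b⁴)¹²)    [power of a power]
= ((b¹²⁰ / ((a⁵)¹²)) · ((a⁻²)¹²)) · ((b⁴)¹²)    [power of a power]
= ((b¹²⁰ / a⁶⁰) · ((a⁻²)¹²)) · ((b⁴)¹²)    [power of a power]
= ((b¹²⁰ / a⁶⁰) · a⁻²⁴) · ((b⁴)¹²)    [power of a power]
= ((b¹²⁰ / a⁶⁰) · a⁻²⁴) · b⁴⁸    [power of a power]
= a⁻⁸⁴b¹⁶⁸    [quotient of powers; product of powers]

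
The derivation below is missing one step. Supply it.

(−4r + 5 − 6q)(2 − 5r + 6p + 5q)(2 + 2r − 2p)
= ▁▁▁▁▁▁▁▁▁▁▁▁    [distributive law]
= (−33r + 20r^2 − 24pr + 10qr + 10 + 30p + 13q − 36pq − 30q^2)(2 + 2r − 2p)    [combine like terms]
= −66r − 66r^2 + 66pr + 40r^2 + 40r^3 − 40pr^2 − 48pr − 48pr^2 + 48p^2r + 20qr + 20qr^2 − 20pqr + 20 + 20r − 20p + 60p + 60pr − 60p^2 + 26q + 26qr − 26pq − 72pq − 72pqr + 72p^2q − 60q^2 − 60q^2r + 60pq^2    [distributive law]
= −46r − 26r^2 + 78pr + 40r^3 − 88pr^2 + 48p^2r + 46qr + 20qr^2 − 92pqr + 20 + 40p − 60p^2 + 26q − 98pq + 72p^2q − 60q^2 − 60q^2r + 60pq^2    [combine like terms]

By distributive law:

(−8r + 20r^2 − 24pr − 20qr + 10 − 25r + 30p + 25q − 12q + 30qr − 36pq − 30q^2)(2 + 2r − 2p)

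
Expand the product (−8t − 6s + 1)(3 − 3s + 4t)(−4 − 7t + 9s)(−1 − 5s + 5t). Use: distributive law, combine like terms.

(−8t − 6s + 1)(3 − 3s + 4t)(−4 − 7t + 9s)(−1 − 5s + 5t)
= (−24t + 24st − 32t^2 − 18s + 18s^2 − 24st + 3 − 3s + 4t)(−4 − 7t + 9s)(−1 − 5s + 5t)    [distributive law]
= (−20t − 32t^2 − 21s + 18s^2 + 3)(−4 − 7t + 9s)(−1 − 5s + 5t)    [combine like terms]
= (80t + 140t^2 − 180st + 128t^2 + 224t^3 − 288st^2 + 84s + 147st − 189s^2 − 72s^2 − 126s^2t + 162s^3 − 12 − 21t + 27s)(−1 − 5s + 5t)    [distributive law]
= (59t + 268t^2 − 33st + 224t^3 − 288st^2 + 111s − 261s^2 − 126s^2t + 162s^3 − 12)(−1 − 5s + 5t)    [combine like terms]
= −59t − 295st + 295t^2 − 268t^2 − 1340st^2 + 1340t^3 + 33st + 165s^2t − 165st^2 − 224t^3 − 1120st^3 + 1120t^4 + 288st^2 + 1440s^2t^2 − 1440st^3 − 111s − 555s^2 + 555st + 261s^2 + 1305s^3 − 1305s^2t + 126s^2t + 630s^3t − 630s^2t^2 − 162s^3 − 810s^4 + 810s^3t + 12 + 60s − 60t    [distributive law]
= −119t + 293st + 27t^2 − 1217st^2 + 1116t^3 − 1014s^2t − 2560st^3 + 1120t^4 + 810s^2t^2 − 51s − 294s^2 + 1143s^3 + 1440s^3t − 810s^4 + 12    [combine like terms]

−119t + 293st + 27t^2 − 1217st^2 + 1116t^3 − 1014s^2t − 2560st^3 + 1120t^4 + 810s^2t^2 − 51s − 294s^2 + 1143s^3 + 1440s^3t − 810s^4 + 12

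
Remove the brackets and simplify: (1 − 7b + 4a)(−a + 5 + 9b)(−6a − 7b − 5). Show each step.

(1 − 7b + 4a)(−a + 5 + 9b)(−6a − 7b − 5)
= (−a + 5 + 9b + 7ab − 35b − 63b^2 − 4a^2 + 20a + 36ab)(−6a − 7b − 5)    [distributive law]
= (19a + 5 − 26b + 43ab − 63b^2 − 4a^2)(−6a − 7b − 5)    [combine like terms]
= −114a^2 − 133ab − 95a − 30a − 35b − 25 + 156ab + 182b^2 + 130b − 258a^2b − 301ab^2 − 215ab + 378ab^2 + 441b^3 + 315b^2 + 24a^3 + 28a^2b + 20a^2    [distributive law]
= −94a^2 − 192ab − 125a + 95b − 25 + 497b^2 − 230a^2b + 77ab^2 + 441b^3 + 24a^3    [combine like terms]

−94a^2 − 192ab − 125a + 95b − 25 + 497b^2 − 230a^2b + 77ab^2 + 441b^3 + 24a^3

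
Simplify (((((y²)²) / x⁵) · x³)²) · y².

x⁻⁴y¹⁰

(((((y²)²) / x⁵) · x³)²) · y²
= (((((y²)²) / x⁵)²) · ((x³)²)) · y²    [power of a product]
= (((((y²)²)²) / ((x⁵)²)) · ((x³)²)) · y²    [power of a quotient]
= ((((y²)⁴) / ((x⁵)²)) · ((x³)²)) · y²    [power of a power]
= ((y⁸ / ((x⁵)²)) · ((x³)²)) · y²    [power of a power]
= ((y⁸ / x¹⁰) · ((x³)²)) · y²    [power of a power]
= ((y⁸ / x¹⁰) · x⁶) · y²    [power of a power]
= x⁻⁴y¹⁰    [quotient of powers; product of powers]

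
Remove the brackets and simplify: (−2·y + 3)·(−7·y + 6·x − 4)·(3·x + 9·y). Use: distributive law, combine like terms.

−66·x·y^2 + 126·y^3 − 36·x^2·y + 123·x·y − 117·y^2 + 54·x^2 − 36·x − 108·y

(−2·y + 3)·(−7·y + 6·x − 4)·(3·x + 9·y)
= (14·y^2 − 12·x·y + 8·y − 21·y + 18·x − 12)·(3·x + 9·y)    [distributive law]
= (14·y^2 − 12·x·y − 13·y + 18·x − 12)·(3·x + 9·y)    [combine like terms]
= 42·x·y^2 + 126·y^3 − 36·x^2·y − 108·x·y^2 − 39·x·y − 117·y^2 + 54·x^2 + 162·x·y − 36·x − 108·y    [distributive law]
= −66·x·y^2 + 126·y^3 − 36·x^2·y + 123·x·y − 117·y^2 + 54·x^2 − 36·x − 108·y    [combine like terms]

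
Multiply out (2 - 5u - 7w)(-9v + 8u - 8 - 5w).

-18v + 56u - 16 + 46w + 45uv - 40u^2 - 31uw + 63vw + 35w^2

(2 - 5u - 7w)(-9v + 8u - 8 - 5w)
= -18v + 16u - 16 - 10w + 45uv - 40u^2 + 40u + 25uw + 63vw - 56uw + 56w + 35w^2    [distributive law]
= -18v + 56u - 16 + 46w + 45uv - 40u^2 - 31uw + 63vw + 35w^2    [combine like terms]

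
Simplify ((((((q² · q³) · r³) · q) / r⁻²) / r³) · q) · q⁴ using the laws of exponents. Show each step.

((((((q² · q³) · r³) · q) / r⁻²) / r³) · q) · q⁴
= (((((q⁵ · r³) · q) / r⁻²) / r³) · q) · q⁴    [product of powers]
= q¹¹r²    [quotient of powers; product of powers]

q¹¹r²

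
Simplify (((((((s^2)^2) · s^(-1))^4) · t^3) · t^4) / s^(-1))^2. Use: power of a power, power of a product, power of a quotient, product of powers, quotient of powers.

(((((((s^2)^2) · s^(-1))^4) · t^3) · t^4) / s^(-1))^2
= (((((((s^2)^2) · s^(-1))^4) · t^3) · t^4)^2) / ((s^(-1))^2)    [power of a quotient]
= (((((((s^2)^2) · s^(-1))^4) · t^3)^2) · ((t^4)^2)) / ((s^(-1))^2)    [power of a product]
= (((((((s^2)^2) · s^(-1))^4)^2) · ((t^3)^2)) · ((t^4)^2)) / ((s^(-1))^2)    [power of a product]
= ((((((s^2)^2) · s^(-1))^8) · ((t^3)^2)) · ((t^4)^2)) / ((s^(-1))^2)    [power of a power]
= ((((((s^2)^2)^8) · ((s^(-1))^8)) · ((t^3)^2)) · ((t^4)^2)) / ((s^(-1))^2)    [power of a product]
= (((((s^2)^16) · ((s^(-1))^8)) · ((t^3)^2)) · ((t^4)^2)) / ((s^(-1))^2)    [power of a power]
= (((s^32 · ((s^(-1))^8)) · ((t^3)^2)) · ((t^4)^2)) / ((s^(-1))^2)    [power of a power]
= (((s^32 · s^(-8)) · ((t^3)^2)) · ((t^4)^2)) / ((s^(-1))^2)    [power of a power]
= ((s^24 · ((t^3)^2)) · ((t^4)^2)) / ((s^(-1))^2)    [product of powers]
= ((s^24 · t^6) · ((t^4)^2)) / ((s^(-1))^2)    [power of a power]
= ((s^24 · t^6) · t^8) / ((s^(-1))^2)    [power of a power]
= ((s^24 · t^6) · t^8) / s^(-2)    [power of a power]
= s^26t^14    [quotient of powers; product of powers]

s^26t^14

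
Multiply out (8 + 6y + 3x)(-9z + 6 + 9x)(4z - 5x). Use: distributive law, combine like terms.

(8 + 6y + 3x)(-9z + 6 + 9x)(4z - 5x)
= (-72z + 48 + 72x - 54yz + 36y + 54xy - 27xz + 18x + 27x^2)(4z - 5x)    [distributive law]
= (-72z + 48 + 90x - 54yz + 36y + 54xy - 27xz + 27x^2)(4z - 5x)    [combine like terms]
= -288z^2 + 360xz + 192z - 240x + 360xz - 450x^2 - 216yz^2 + 270xyz + 144yz - 180xy + 216xyz - 270x^2y - 108xz^2 + 135x^2z + 108x^2z - 135x^3    [distributive law]
= -288z^2 + 720xz + 192z - 240x - 450x^2 - 216yz^2 + 486xyz + 144yz - 180xy - 270x^2y - 108xz^2 + 243x^2z - 135x^3    [combine like terms]

-288z^2 + 720xz + 192z - 240x - 450x^2 - 216yz^2 + 486xyz + 144yz - 180xy - 270x^2y - 108xz^2 + 243x^2z - 135x^3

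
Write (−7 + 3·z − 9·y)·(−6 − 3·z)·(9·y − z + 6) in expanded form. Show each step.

702·y − 24·z + 252 + 135·y·z − 57·z^2 − 108·y·z^2 + 9·z^3 + 486·y^2 + 243·y^2·z

(−7 + 3·z − 9·y)·(−6 − 3·z)·(9·y − z + 6)
= (42 + 21·z − 18·z − 9·z^2 + 54·y + 27·y·z)·(9·y − z + 6)    [distributive law]
= (42 + 3·z − 9·z^2 + 54·y + 27·y·z)·(9·y − z + 6)    [combine like terms]
= 378·y − 42·z + 252 + 27·y·z − 3·z^2 + 18·z − 81·y·z^2 + 9·z^3 − 54·z^2 + 486·y^2 − 54·y·z + 324·y + 243·y^2·z − 27·y·z^2 + 162·y·z    [distributive law]
= 702·y − 24·z + 252 + 135·y·z − 57·z^2 − 108·y·z^2 + 9·z^3 + 486·y^2 + 243·y^2·z    [combine like terms]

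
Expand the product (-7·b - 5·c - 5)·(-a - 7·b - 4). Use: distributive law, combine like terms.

(-7·b - 5·c - 5)·(-a - 7·b - 4)
= 7·a·b + 49·b² + 28·b + 5·a·c + 35·b·c + 20·c + 5·a + 35·b + 20    [distributive law]
= 7·a·b + 49·b² + 63·b + 5·a·c + 35·b·c + 20·c + 5·a + 20    [combine like terms]

7·a·b + 49·b² + 63·b + 5·a·c + 35·b·c + 20·c + 5·a + 20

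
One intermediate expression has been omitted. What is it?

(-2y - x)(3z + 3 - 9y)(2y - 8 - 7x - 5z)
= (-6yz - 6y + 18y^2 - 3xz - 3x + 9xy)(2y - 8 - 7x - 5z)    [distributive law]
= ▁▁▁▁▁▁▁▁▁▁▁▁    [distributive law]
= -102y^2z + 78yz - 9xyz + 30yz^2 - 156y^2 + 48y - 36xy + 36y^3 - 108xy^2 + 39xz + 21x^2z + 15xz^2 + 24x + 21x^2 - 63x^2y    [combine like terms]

Applying distributive law to the line above:

-12y^2z + 48yz + 42xyz + 30yz^2 - 12y^2 + 48y + 42xy + 30yz + 36y^3 - 144y^2 - 126xy^2 - 90y^2z - 6xyz + 24xz + 21x^2z + 15xz^2 - 6xy + 24x + 21x^2 + 15xz + 18xy^2 - 72xy - 63x^2y - 45xyz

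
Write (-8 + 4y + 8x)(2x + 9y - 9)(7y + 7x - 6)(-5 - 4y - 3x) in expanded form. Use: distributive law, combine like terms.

(-8 + 4y + 8x)(2x + 9y - 9)(7y + 7x - 6)(-5 - 4y - 3x)
= (-16x - 72y + 72 + 8xy + 36y^2 - 36y + 16x^2 + 72xy - 72x)(7y + 7x - 6)(-5 - 4y - 3x)    [distributive law]
= (-88x - 108y + 72 + 80xy + 36y^2 + 16x^2)(7y + 7x - 6)(-5 - 4y - 3x)    [combine like terms]
= (-616xy - 616x^2 + 528x - 756y^2 - 756xy + 648y + 504y + 504x - 432 + 560xy^2 + 560x^2y - 480xy + 252y^3 + 252xy^2 - 216y^2 + 112x^2y + 112x^3 - 96x^2)(-5 - 4y - 3x)    [distributive law]
= (-1852xy - 712x^2 + 1032x - 972y^2 + 1152y - 432 + 812xy^2 + 672x^2y + 252y^3 + 112x^3)(-5 - 4y - 3x)    [combine like terms]
= 9260xy + 7408xy^2 + 5556x^2y + 3560x^2 + 2848x^2y + 2136x^3 - 5160x - 4128xy - 3096x^2 + 4860y^2 + 3888y^3 + 2916xy^2 - 5760y - 4608y^2 - 3456xy + 2160 + 1728y + 1296x - 4060xy^2 - 3248xy^3 - 2436x^2y^2 - 3360x^2y - 2688x^2y^2 - 2016x^3y - 1260y^3 - 1008y^4 - 756xy^3 - 560x^3 - 448x^3y - 336x^4    [distributive law]
= 1676xy + 6264xy^2 + 5044x^2y + 464x^2 + 1576x^3 - 3864x + 252y^2 + 2628y^3 - 4032y + 2160 - 4004xy^3 - 5124x^2y^2 - 2464x^3y - 1008y^4 - 336x^4    [combine like terms]

1676xy + 6264xy^2 + 5044x^2y + 464x^2 + 1576x^3 - 3864x + 252y^2 + 2628y^3 - 4032y + 2160 - 4004xy^3 - 5124x^2y^2 - 2464x^3y - 1008y^4 - 336x^4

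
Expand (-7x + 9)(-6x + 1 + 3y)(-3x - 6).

-126x³ - 69x² + 339x + 63x²y + 45xy - 54 - 162y

(-7x + 9)(-6x + 1 + 3y)(-3x - 6)
= (42x² - 7x - 21xy - 54x + 9 + 27y)(-3x - 6)    [distributive law]
= (42x² - 61x - 21xy + 9 + 27y)(-3x - 6)    [combine like terms]
= -126x³ - 252x² + 183x² + 366x + 63x²y + 126xy - 27x - 54 - 81xy - 162y    [distributive law]
= -126x³ - 69x² + 339x + 63x²y + 45xy - 54 - 162y    [combine like terms]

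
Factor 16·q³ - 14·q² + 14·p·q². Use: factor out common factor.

16·q³ - 14·q² + 14·p·q²
= 2(8·q³ - 7·q² + 7·p·q²)    [factor out 2]
= 2·q²(8·q - 7 + 7·p)    [factor out q²]

2·q²(8·q - 7 + 7·p)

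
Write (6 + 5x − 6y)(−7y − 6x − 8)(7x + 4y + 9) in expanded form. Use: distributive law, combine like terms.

(6 + 5x − 6y)(−7y − 6x − 8)(7x + 4y + 9)
= (−42y − 36x − 48 − 35xy − 30x² − 40x + 42y² + 36xy + 48y)(7x + 4y + 9)    [distributive law]
= (6y − 76x − 48 + xy − 30x² + 42y²)(7x + 4y + 9)    [combine like terms]
= 42xy + 24y² + 54y − 532x² − 304xy − 684x − 336x − 192y − 432 + 7x²y + 4xy² + 9xy − 210x³ − 120x²y − 270x² + 294xy² + 168y³ + 378y²    [distributive law]
= −253xy + 402y² − 138y − 802x² − 1020x − 432 − 113x²y + 298xy² − 210x³ + 168y³    [combine like terms]

−253xy + 402y² − 138y − 802x² − 1020x − 432 − 113x²y + 298xy² − 210x³ + 168y³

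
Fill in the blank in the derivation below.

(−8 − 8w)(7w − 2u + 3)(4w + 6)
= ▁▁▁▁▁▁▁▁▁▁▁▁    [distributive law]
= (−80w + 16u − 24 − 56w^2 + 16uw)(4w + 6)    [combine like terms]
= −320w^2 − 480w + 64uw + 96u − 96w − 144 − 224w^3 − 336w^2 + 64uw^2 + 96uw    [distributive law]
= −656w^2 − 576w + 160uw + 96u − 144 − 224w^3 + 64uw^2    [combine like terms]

After distributive law, the bracketed line is:

(−56w + 16u − 24 − 56w^2 + 16uw − 24w)(4w + 6)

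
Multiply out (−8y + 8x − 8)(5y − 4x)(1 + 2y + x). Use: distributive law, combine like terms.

(−8y + 8x − 8)(5y − 4x)(1 + 2y + x)
= (−40y² + 32xy + 40xy − 32x² − 40y + 32x)(1 + 2y + x)    [distributive law]
= (−40y² + 72xy − 32x² − 40y + 32x)(1 + 2y + x)    [combine like terms]
= −40y² − 80y³ − 40xy² + 72xy + 144xy² + 72x²y − 32x² − 64x²y − 32x³ − 40y − 80y² − 40xy + 32x + 64xy + 32x²    [distributive law]
= −120y² − 80y³ + 104xy² + 96xy + 8x²y − 32x³ − 40y + 32x    [combine like terms]

−120y² − 80y³ + 104xy² + 96xy + 8x²y − 32x³ − 40y + 32x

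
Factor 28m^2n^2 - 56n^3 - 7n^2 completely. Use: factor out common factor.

28m^2n^2 - 56n^3 - 7n^2
= 7(4m^2n^2 - 8n^3 - n^2)    [factor out 7]
= 7n^2(4m^2 - 8n - 1)    [factor out n^2]

7n^2(4m^2 - 8n - 1)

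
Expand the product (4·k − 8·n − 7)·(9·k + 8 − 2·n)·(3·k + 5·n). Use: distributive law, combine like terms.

(4·k − 8·n − 7)·(9·k + 8 − 2·n)·(3·k + 5·n)
= (36·k^2 + 32·k − 8·k·n − 72·k·n − 64·n + 16·n^2 − 63·k − 56 + 14·n)·(3·k + 5·n)    [distributive law]
= (36·k^2 − 31·k − 80·k·n − 50·n + 16·n^2 − 56)·(3·k + 5·n)    [combine like terms]
= 108·k^3 + 180·k^2·n − 93·k^2 − 155·k·n − 240·k^2·n − 400·k·n^2 − 150·k·n − 250·n^2 + 48·k·n^2 + 80·n^3 − 168·k − 280·n    [distributive law]
= 108·k^3 − 60·k^2·n − 93·k^2 − 305·k·n − 352·k·n^2 − 250·n^2 + 80·n^3 − 168·k − 280·n    [combine like terms]

108·k^3 − 60·k^2·n − 93·k^2 − 305·k·n − 352·k·n^2 − 250·n^2 + 80·n^3 − 168·k − 280·n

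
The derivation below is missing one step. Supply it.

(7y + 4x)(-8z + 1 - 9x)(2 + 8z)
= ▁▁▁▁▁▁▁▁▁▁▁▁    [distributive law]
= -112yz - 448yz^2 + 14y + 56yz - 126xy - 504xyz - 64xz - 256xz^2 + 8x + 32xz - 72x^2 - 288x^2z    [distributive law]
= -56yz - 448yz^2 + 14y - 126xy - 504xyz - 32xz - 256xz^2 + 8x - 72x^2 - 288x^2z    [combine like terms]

Applying distributive law to the line above:

(-56yz + 7y - 63xy - 32xz + 4x - 36x^2)(2 + 8z)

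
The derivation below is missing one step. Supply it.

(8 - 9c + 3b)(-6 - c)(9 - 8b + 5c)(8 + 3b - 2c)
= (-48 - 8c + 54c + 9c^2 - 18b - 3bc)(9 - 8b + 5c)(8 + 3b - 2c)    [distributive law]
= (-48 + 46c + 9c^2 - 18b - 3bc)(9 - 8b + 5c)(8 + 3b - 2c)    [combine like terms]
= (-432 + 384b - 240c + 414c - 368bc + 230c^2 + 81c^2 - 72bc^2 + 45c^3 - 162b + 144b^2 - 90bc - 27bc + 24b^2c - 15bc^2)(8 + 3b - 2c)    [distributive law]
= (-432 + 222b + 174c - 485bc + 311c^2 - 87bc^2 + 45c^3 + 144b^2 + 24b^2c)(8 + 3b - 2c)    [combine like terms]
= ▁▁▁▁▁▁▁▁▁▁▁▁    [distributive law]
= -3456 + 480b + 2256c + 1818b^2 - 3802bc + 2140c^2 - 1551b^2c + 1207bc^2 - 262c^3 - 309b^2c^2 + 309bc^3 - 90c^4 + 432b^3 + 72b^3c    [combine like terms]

By distributive law:

-3456 - 1296b + 864c + 1776b + 666b^2 - 444bc + 1392c + 522bc - 348c^2 - 3880bc - 1455b^2c + 970bc^2 + 2488c^2 + 933bc^2 - 622c^3 - 696bc^2 - 261b^2c^2 + 174bc^3 + 360c^3 + 135bc^3 - 90c^4 + 1152b^2 + 432b^3 - 288b^2c + 192b^2c + 72b^3c - 48b^2c^2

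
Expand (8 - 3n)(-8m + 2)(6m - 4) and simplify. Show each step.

(8 - 3n)(-8m + 2)(6m - 4)
= (-64m + 16 + 24mn - 6n)(6m - 4)    [distributive law]
= -384m^2 + 256m + 96m - 64 + 144m^2n - 96mn - 36mn + 24n    [distributive law]
= -384m^2 + 352m - 64 + 144m^2n - 132mn + 24n    [combine like terms]

-384m^2 + 352m - 64 + 144m^2n - 132mn + 24n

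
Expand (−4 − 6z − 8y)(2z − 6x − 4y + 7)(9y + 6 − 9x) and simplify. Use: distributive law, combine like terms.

(−4 − 6z − 8y)(2z − 6x − 4y + 7)(9y + 6 − 9x)
= (−8z + 24x + 16y − 28 − 12z² + 36xz + 24yz − 42z − 16yz + 48xy + 32y² − 56y)(9y + 6 − 9x)    [distributive law]
= (−50z + 24x − 40y − 28 − 12z² + 36xz + 8yz + 48xy + 32y²)(9y + 6 − 9x)    [combine like terms]
= −450yz − 300z + 450xz + 216xy + 144x − 216x² − 360y² − 240y + 360xy − 252y − 168 + 252x − 108yz² − 72z² + 108xz² + 324xyz + 216xz − 324x²z + 72y²z + 48yz − 72xyz + 432xy² + 288xy − 432x²y + 288y³ + 192y² − 288xy²    [distributive law]
= −402yz − 300z + 666xz + 864xy + 396x − 216x² − 168y² − 492y − 168 − 108yz² − 72z² + 108xz² + 252xyz − 324x²z + 72y²z + 144xy² − 432x²y + 288y³    [combine like terms]

−402yz − 300z + 666xz + 864xy + 396x − 216x² − 168y² − 492y − 168 − 108yz² − 72z² + 108xz² + 252xyz − 324x²z + 72y²z + 144xy² − 432x²y + 288y³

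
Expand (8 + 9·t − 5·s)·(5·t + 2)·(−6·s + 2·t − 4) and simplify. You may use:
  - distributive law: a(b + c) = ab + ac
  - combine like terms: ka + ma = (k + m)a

(8 + 9·t − 5·s)·(5·t + 2)·(−6·s + 2·t − 4)
= (40·t + 16 + 45·t^2 + 18·t − 25·s·t − 10·s)·(−6·s + 2·t − 4)    [distributive law]
= (58·t + 16 + 45·t^2 − 25·s·t − 10·s)·(−6·s + 2·t − 4)    [combine like terms]
= −348·s·t + 116·t^2 − 232·t − 96·s + 32·t − 64 − 270·s·t^2 + 90·t^3 − 180·t^2 + 150·s^2·t − 50·s·t^2 + 100·s·t + 60·s^2 − 20·s·t + 40·s    [distributive law]
= −268·s·t − 64·t^2 − 200·t − 56·s − 64 − 320·s·t^2 + 90·t^3 + 150·s^2·t + 60·s^2    [combine like terms]

−268·s·t − 64·t^2 − 200·t − 56·s − 64 − 320·s·t^2 + 90·t^3 + 150·s^2·t + 60·s^2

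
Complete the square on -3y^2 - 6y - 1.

-3(y + 1)^2 + 2

-3y^2 - 6y - 1
= -3(y^2 + 2y) - 1    [factor out -3 from the y-terms]
= -3(y^2 + 2y + 1 - 1) - 1    [add and subtract 1 inside the bracket]
= -3(y + 1)^2 + 3 - 1    [perfect-square identity]
= -3(y + 1)^2 + 2    [combine constants]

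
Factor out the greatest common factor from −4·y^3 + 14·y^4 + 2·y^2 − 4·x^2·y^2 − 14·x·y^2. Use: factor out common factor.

2·y^2(−2·y + 7·y^2 + 1 − 2·x^2 − 7·x)

−4·y^3 + 14·y^4 + 2·y^2 − 4·x^2·y^2 − 14·x·y^2
= 2(−2·y^3 + 7·y^4 + y^2 − 2·x^2·y^2 − 7·x·y^2)    [factor out 2]
= 2·y^2(−2·y + 7·y^2 + 1 − 2·x^2 − 7·x)    [factor out y^2]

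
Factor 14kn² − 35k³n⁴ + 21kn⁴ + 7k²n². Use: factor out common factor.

7kn²(2 − 5k²n² + 3n² + k)

14kn² − 35k³n⁴ + 21kn⁴ + 7k²n²
= 7(2kn² − 5k³n⁴ + 3kn⁴ + k²n²)    [factor out 7]
= 7kn²(2 − 5k²n² + 3n² + k)    [factor out kn²]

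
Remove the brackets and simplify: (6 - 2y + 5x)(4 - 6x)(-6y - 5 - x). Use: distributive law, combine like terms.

(6 - 2y + 5x)(4 - 6x)(-6y - 5 - x)
= (24 - 36x - 8y + 12xy + 20x - 30x^2)(-6y - 5 - x)    [distributive law]
= (24 - 16x - 8y + 12xy - 30x^2)(-6y - 5 - x)    [combine like terms]
= -144y - 120 - 24x + 96xy + 80x + 16x^2 + 48y^2 + 40y + 8xy - 72xy^2 - 60xy - 12x^2y + 180x^2y + 150x^2 + 30x^3    [distributive law]
= -104y - 120 + 56x + 44xy + 166x^2 + 48y^2 - 72xy^2 + 168x^2y + 30x^3    [combine like terms]

-104y - 120 + 56x + 44xy + 166x^2 + 48y^2 - 72xy^2 + 168x^2y + 30x^3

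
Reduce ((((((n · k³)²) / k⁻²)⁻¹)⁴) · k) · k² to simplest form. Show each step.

((((((n · k³)²) / k⁻²)⁻¹)⁴) · k) · k²
= (((((n · k³)²) / k⁻²)⁻⁴) · k) · k²    [power of a power]
= (((((n · k³)²)⁻⁴) / ((k⁻²)⁻⁴)) · k) · k²    [power of a quotient]
= ((((n · k³)⁻⁸) / ((k⁻²)⁻⁴)) · k) · k²    [power of a power]
= ((((n⁻⁸) · ((k³)⁻⁸)) / ((k⁻²)⁻⁴)) · k) · k²    [power of a product]
= (((n⁻⁸ · k⁻²⁴) / ((k⁻²)⁻⁴)) · k) · k²    [power of a power]
= (((n⁻⁸ · k⁻²⁴) / k⁸) · k) · k²    [power of a power]
= k⁻²⁹·n⁻⁸    [quotient of powers; product of powers]

k⁻²⁹·n⁻⁸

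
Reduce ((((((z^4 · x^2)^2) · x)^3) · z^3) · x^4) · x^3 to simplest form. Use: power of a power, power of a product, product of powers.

x^22z^27

((((((z^4 · x^2)^2) · x)^3) · z^3) · x^4) · x^3
= ((((((z^4 · x^2)^2)^3) · (x^3)) · z^3) · x^4) · x^3    [power of a product]
= (((((z^4 · x^2)^6) · (x^3)) · z^3) · x^4) · x^3    [power of a power]
= ((((((z^4)^6) · ((x^2)^6)) · (x^3)) · z^3) · x^4) · x^3    [power of a product]
= ((((z^24 · ((x^2)^6)) · (x^3)) · z^3) · x^4) · x^3    [power of a power]
= ((((z^24 · x^12) · (x^3)) · z^3) · x^4) · x^3    [power of a power]
= x^22z^27    [product of powers]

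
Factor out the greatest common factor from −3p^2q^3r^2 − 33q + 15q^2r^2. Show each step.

3q(−p^2q^2r^2 − 11 + 5qr^2)

−3p^2q^3r^2 − 33q + 15q^2r^2
= 3(−p^2q^3r^2 − 11q + 5q^2r^2)    [factor out 3]
= 3q(−p^2q^2r^2 − 11 + 5qr^2)    [factor out q]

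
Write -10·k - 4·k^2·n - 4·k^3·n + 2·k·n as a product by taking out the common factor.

2·k(-5 - 2·k·n - 2·k^2·n + n)

-10·k - 4·k^2·n - 4·k^3·n + 2·k·n
= 2(-5·k - 2·k^2·n - 2·k^3·n + k·n)    [factor out 2]
= 2·k(-5 - 2·k·n - 2·k^2·n + n)    [factor out k]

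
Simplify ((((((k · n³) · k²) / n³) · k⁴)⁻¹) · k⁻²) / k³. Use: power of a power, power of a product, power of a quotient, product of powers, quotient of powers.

k⁻¹²

((((((k · n³) · k²) / n³) · k⁴)⁻¹) · k⁻²) / k³
= ((((((k · n³) · k²) / n³)⁻¹) · ((k⁴)⁻¹)) · k⁻²) / k³    [power of a product]
= ((((((k · n³) · k²)⁻¹) / ((n³)⁻¹)) · ((k⁴)⁻¹)) · k⁻²) / k³    [power of a quotient]
= ((((((k · n³)⁻¹) · ((k²)⁻¹)) / ((n³)⁻¹)) · ((k⁴)⁻¹)) · k⁻²) / k³    [power of a product]
= ((((((k⁻¹) · ((n³)⁻¹)) · ((k²)⁻¹)) / ((n³)⁻¹)) · ((k⁴)⁻¹)) · k⁻²) / k³    [power of a product]
= (((((k⁻¹ · n⁻³) · ((k²)⁻¹)) / ((n³)⁻¹)) · ((k⁴)⁻¹)) · k⁻²) / k³    [power of a power]
= (((((k⁻¹ · n⁻³) · k⁻²) / ((n³)⁻¹)) · ((k⁴)⁻¹)) · k⁻²) / k³    [power of a power]
= (((((k⁻¹ · n⁻³) · k⁻²) / n⁻³) · ((k⁴)⁻¹)) · k⁻²) / k³    [power of a power]
= (((((k⁻¹ · n⁻³) · k⁻²) / n⁻³) · k⁻⁴) · k⁻²) / k³    [power of a power]
= k⁻¹²    [quotient of powers; product of powers]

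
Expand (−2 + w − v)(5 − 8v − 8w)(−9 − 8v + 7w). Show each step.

90 − 19v − 259w − 160v^2 − 91vw + 219w^2 + 64vw^2 − 56w^3 − 64v^3 + 56v^2w

(−2 + w − v)(5 − 8v − 8w)(−9 − 8v + 7w)
= (−10 + 16v + 16w + 5w − 8vw − 8w^2 − 5v + 8v^2 + 8vw)(−9 − 8v + 7w)    [distributive law]
= (−10 + 11v + 21w − 8w^2 + 8v^2)(−9 − 8v + 7w)    [combine like terms]
= 90 + 80v − 70w − 99v − 88v^2 + 77vw − 189w − 168vw + 147w^2 + 72w^2 + 64vw^2 − 56w^3 − 72v^2 − 64v^3 + 56v^2w    [distributive law]
= 90 − 19v − 259w − 160v^2 − 91vw + 219w^2 + 64vw^2 − 56w^3 − 64v^3 + 56v^2w    [combine like terms]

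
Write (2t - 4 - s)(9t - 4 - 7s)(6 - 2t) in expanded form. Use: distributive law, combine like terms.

(2t - 4 - s)(9t - 4 - 7s)(6 - 2t)
= (18t^2 - 8t - 14st - 36t + 16 + 28s - 9st + 4s + 7s^2)(6 - 2t)    [distributive law]
= (18t^2 - 44t - 23st + 16 + 32s + 7s^2)(6 - 2t)    [combine like terms]
= 108t^2 - 36t^3 - 264t + 88t^2 - 138st + 46st^2 + 96 - 32t + 192s - 64st + 42s^2 - 14s^2t    [distributive law]
= 196t^2 - 36t^3 - 296t - 202st + 46st^2 + 96 + 192s + 42s^2 - 14s^2t    [combine like terms]

196t^2 - 36t^3 - 296t - 202st + 46st^2 + 96 + 192s + 42s^2 - 14s^2t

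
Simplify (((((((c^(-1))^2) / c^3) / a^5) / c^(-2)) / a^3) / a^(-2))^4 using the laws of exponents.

a^(-24)c^(-12)

(((((((c^(-1))^2) / c^3) / a^5) / c^(-2)) / a^3) / a^(-2))^4
= (((((((c^(-1))^2) / c^3) / a^5) / c^(-2)) / a^3)^4) / ((a^(-2))^4)    [power of a quotient]
= (((((((c^(-1))^2) / c^3) / a^5) / c^(-2))^4) / ((a^3)^4)) / ((a^(-2))^4)    [power of a quotient]
= (((((((c^(-1))^2) / c^3) / a^5)^4) / ((c^(-2))^4)) / ((a^3)^4)) / ((a^(-2))^4)    [power of a quotient]
= (((((((c^(-1))^2) / c^3)^4) / ((a^5)^4)) / ((c^(-2))^4)) / ((a^3)^4)) / ((a^(-2))^4)    [power of a quotient]
= (((((((c^(-1))^2)^4) / ((c^3)^4)) / ((a^5)^4)) / ((c^(-2))^4)) / ((a^3)^4)) / ((a^(-2))^4)    [power of a quotient]
= ((((((c^(-1))^8) / ((c^3)^4)) / ((a^5)^4)) / ((c^(-2))^4)) / ((a^3)^4)) / ((a^(-2))^4)    [power of a power]
= ((((c^(-8) / ((c^3)^4)) / ((a^5)^4)) / ((c^(-2))^4)) / ((a^3)^4)) / ((a^(-2))^4)    [power of a power]
= ((((c^(-8) / c^12) / ((a^5)^4)) / ((c^(-2))^4)) / ((a^3)^4)) / ((a^(-2))^4)    [power of a power]
= (((c^(-20) / ((a^5)^4)) / ((c^(-2))^4)) / ((a^3)^4)) / ((a^(-2))^4)    [quotient of powers]
= (((c^(-20) / a^20) / ((c^(-2))^4)) / ((a^3)^4)) / ((a^(-2))^4)    [power of a power]
= (((c^(-20) / a^20) / c^(-8)) / ((a^3)^4)) / ((a^(-2))^4)    [power of a power]
= (((c^(-20) / a^20) / c^(-8)) / a^12) / ((a^(-2))^4)    [power of a power]
= (((c^(-20) / a^20) / c^(-8)) / a^12) / a^(-8)    [power of a power]
= a^(-24)c^(-12)    [quotient of powers; product of powers]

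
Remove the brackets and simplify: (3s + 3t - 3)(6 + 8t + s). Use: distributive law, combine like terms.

(3s + 3t - 3)(6 + 8t + s)
= 18s + 24st + 3s^2 + 18t + 24t^2 + 3st - 18 - 24t - 3s    [distributive law]
= 15s + 27st + 3s^2 - 6t + 24t^2 - 18    [combine like terms]

15s + 27st + 3s^2 - 6t + 24t^2 - 18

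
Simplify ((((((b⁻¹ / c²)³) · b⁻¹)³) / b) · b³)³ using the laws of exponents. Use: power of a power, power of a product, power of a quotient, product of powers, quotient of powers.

b⁻³⁰c⁻⁵⁴

((((((b⁻¹ / c²)³) · b⁻¹)³) / b) · b³)³
= ((((((b⁻¹ / c²)³) · b⁻¹)³) / b)³) · ((b³)³)    [power of a product]
= ((((((b⁻¹ / c²)³) · b⁻¹)³)³) / (b³)) · ((b³)³)    [power of a quotient]
= (((((b⁻¹ / c²)³) · b⁻¹)⁹) / (b³)) · ((b³)³)    [power of a power]
= (((((b⁻¹ / c²)³)⁹) · ((b⁻¹)⁹)) / (b³)) · ((b³)³)    [power of a product]
= ((((b⁻¹ / c²)²⁷) · ((b⁻¹)⁹)) / (b³)) · ((b³)³)    [power of a power]
= (((((b⁻¹)²⁷) / ((c²)²⁷)) · ((b⁻¹)⁹)) / (b³)) · ((b³)³)    [power of a quotient]
= (((b⁻²⁷ / ((c²)²⁷)) · ((b⁻¹)⁹)) / (b³)) · ((b³)³)    [power of a power]
= (((b⁻²⁷ / c⁵⁴) · ((b⁻¹)⁹)) / (b³)) · ((b³)³)    [power of a power]
= (((b⁻²⁷ / c⁵⁴) · b⁻⁹) / (b³)) · ((b³)³)    [power of a power]
= (((b⁻²⁷ / c⁵⁴) · b⁻⁹) / b³) · b⁹    [power of a power]
= b⁻³⁰c⁻⁵⁴    [quotient of powers; product of powers]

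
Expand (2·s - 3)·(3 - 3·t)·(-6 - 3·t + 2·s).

-54·s + 36·s·t + 12·s^2 + 18·s·t^2 - 12·s^2·t + 54 - 27·t - 27·t^2

(2·s - 3)·(3 - 3·t)·(-6 - 3·t + 2·s)
= (6·s - 6·s·t - 9 + 9·t)·(-6 - 3·t + 2·s)    [distributive law]
= -36·s - 18·s·t + 12·s^2 + 36·s·t + 18·s·t^2 - 12·s^2·t + 54 + 27·t - 18·s - 54·t - 27·t^2 + 18·s·t    [distributive law]
= -54·s + 36·s·t + 12·s^2 + 18·s·t^2 - 12·s^2·t + 54 - 27·t - 27·t^2    [combine like terms]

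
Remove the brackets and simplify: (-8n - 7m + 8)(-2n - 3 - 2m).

(-8n - 7m + 8)(-2n - 3 - 2m)
= 16n^2 + 24n + 16mn + 14mn + 21m + 14m^2 - 16n - 24 - 16m    [distributive law]
= 16n^2 + 8n + 30mn + 5m + 14m^2 - 24    [combine like terms]

16n^2 + 8n + 30mn + 5m + 14m^2 - 24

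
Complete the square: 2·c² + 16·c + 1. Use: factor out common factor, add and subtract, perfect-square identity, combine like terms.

2(c + 4)² − 31

2·c² + 16·c + 1
= 2(c² + 8·c) + 1    [factor out 2 from the c-terms]
= 2(c² + 8·c + 16 − 16) + 1    [add and subtract 16 inside the bracket]
= 2(c + 4)² − 32 + 1    [perfect-square identity]
= 2(c + 4)² − 31    [combine constants]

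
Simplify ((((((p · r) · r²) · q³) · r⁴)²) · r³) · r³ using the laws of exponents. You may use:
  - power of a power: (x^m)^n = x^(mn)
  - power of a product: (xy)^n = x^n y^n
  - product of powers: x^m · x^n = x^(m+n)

((((((p · r) · r²) · q³) · r⁴)²) · r³) · r³
= ((((((p · r) · r²) · q³)²) · ((r⁴)²)) · r³) · r³    [power of a product]
= ((((((p · r) · r²)²) · ((q³)²)) · ((r⁴)²)) · r³) · r³    [power of a product]
= ((((((p · r)²) · ((r²)²)) · ((q³)²)) · ((r⁴)²)) · r³) · r³    [power of a product]
= ((((((p²) · (r²)) · ((r²)²)) · ((q³)²)) · ((r⁴)²)) · r³) · r³    [power of a product]
= (((((p² · r²) · r⁴) · ((q³)²)) · ((r⁴)²)) · r³) · r³    [power of a power]
= (((((p² · r²) · r⁴) · q⁶) · ((r⁴)²)) · r³) · r³    [power of a power]
= (((((p² · r²) · r⁴) · q⁶) · r⁸) · r³) · r³    [power of a power]
= p²q⁶r²⁰    [product of powers]

p²q⁶r²⁰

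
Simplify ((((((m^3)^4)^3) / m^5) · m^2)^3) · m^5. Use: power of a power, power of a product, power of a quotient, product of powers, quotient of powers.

m^104

((((((m^3)^4)^3) / m^5) · m^2)^3) · m^5
= ((((((m^3)^4)^3) / m^5)^3) · ((m^2)^3)) · m^5    [power of a product]
= ((((((m^3)^4)^3)^3) / ((m^5)^3)) · ((m^2)^3)) · m^5    [power of a quotient]
= (((((m^3)^4)^9) / ((m^5)^3)) · ((m^2)^3)) · m^5    [power of a power]
= ((((m^3)^36) / ((m^5)^3)) · ((m^2)^3)) · m^5    [power of a power]
= ((m^108 / ((m^5)^3)) · ((m^2)^3)) · m^5    [power of a power]
= ((m^108 / m^15) · ((m^2)^3)) · m^5    [power of a power]
= (m^93 · ((m^2)^3)) · m^5    [quotient of powers]
= (m^93 · m^6) · m^5    [power of a power]
= m^99 · m^5    [product of powers]
= m^104    [product of powers]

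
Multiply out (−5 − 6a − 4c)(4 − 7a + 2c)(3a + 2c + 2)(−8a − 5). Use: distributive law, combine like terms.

(−5 − 6a − 4c)(4 − 7a + 2c)(3a + 2c + 2)(−8a − 5)
= (−20 + 35a − 10c − 24a + 42a² − 12ac − 16c + 28ac − 8c²)(3a + 2c + 2)(−8a − 5)    [distributive law]
= (−20 + 11a − 26c + 42a² + 16ac − 8c²)(3a + 2c + 2)(−8a − 5)    [combine like terms]
= (−60a − 40c − 40 + 33a² + 22ac + 22a − 78ac − 52c² − 52c + 126a³ + 84a²c + 84a² + 48a²c + 32ac² + 32ac − 24ac² − 16c³ − 16c²)(−8a − 5)    [distributive law]
= (−38a − 92c − 40 + 117a² − 24ac − 68c² + 126a³ + 132a²c + 8ac² − 16c³)(−8a − 5)    [combine like terms]
= 304a² + 190a + 736ac + 460c + 320a + 200 − 936a³ − 585a² + 192a²c + 120ac + 544ac² + 340c² − 1008a⁴ − 630a³ − 1056a³c − 660a²c − 64a²c² − 40ac² + 128ac³ + 80c³    [distributive law]
= −281a² + 510a + 856ac + 460c + 200 − 1566a³ − 468a²c + 504ac² + 340c² − 1008a⁴ − 1056a³c − 64a²c² + 128ac³ + 80c³    [combine like terms]

−281a² + 510a + 856ac + 460c + 200 − 1566a³ − 468a²c + 504ac² + 340c² − 1008a⁴ − 1056a³c − 64a²c² + 128ac³ + 80c³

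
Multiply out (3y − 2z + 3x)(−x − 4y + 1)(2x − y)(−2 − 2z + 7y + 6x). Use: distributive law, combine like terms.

(3y − 2z + 3x)(−x − 4y + 1)(2x − y)(−2 − 2z + 7y + 6x)
= (−3xy − 12y² + 3y + 2xz + 8yz − 2z − 3x² − 12xy + 3x)(2x − y)(−2 − 2z + 7y + 6x)    [distributive law]
= (−15xy − 12y² + 3y + 2xz + 8yz − 2z − 3x² + 3x)(2x − y)(−2 − 2z + 7y + 6x)    [combine like terms]
= (−30x²y + 15xy² − 24xy² + 12y³ + 6xy − 3y² + 4x²z − 2xyz + 16xyz − 8y²z − 4xz + 2yz − 6x³ + 3x²y + 6x² − 3xy)(−2 − 2z + 7y + 6x)    [distributive law]
= (−27x²y − 9xy² + 12y³ + 3xy − 3y² + 4x²z + 14xyz − 8y²z − 4xz + 2yz − 6x³ + 6x²)(−2 − 2z + 7y + 6x)    [combine like terms]
= 54x²y + 54x²yz − 189x²y² − 162x³y + 18xy² + 18xy²z − 63xy³ − 54x²y² − 24y³ − 24y³z + 84y⁴ + 72xy³ − 6xy − 6xyz + 21xy² + 18x²y + 6y² + 6y²z − 21y³ − 18xy² − 8x²z − 8x²z² + 28x²yz + 24x³z − 28xyz − 28xyz² + 98xy²z + 84x²yz + 16y²z + 16y²z² − 56y³z − 48xy²z + 8xz + 8xz² − 28xyz − 24x²z − 4yz − 4yz² + 14y²z + 12xyz + 12x³ + 12x³z − 42x³y − 36x⁴ − 12x² − 12x²z + 42x²y + 36x³    [distributive law]
= 114x²y + 166x²yz − 243x²y² − 204x³y + 21xy² + 68xy²z + 9xy³ − 45y³ − 80y³z + 84y⁴ − 6xy − 50xyz + 6y² + 36y²z − 44x²z − 8x²z² + 36x³z − 28xyz² + 16y²z² + 8xz + 8xz² − 4yz − 4yz² + 48x³ − 36x⁴ − 12x²    [combine like terms]

114x²y + 166x²yz − 243x²y² − 204x³y + 21xy² + 68xy²z + 9xy³ − 45y³ − 80y³z + 84y⁴ − 6xy − 50xyz + 6y² + 36y²z − 44x²z − 8x²z² + 36x³z − 28xyz² + 16y²z² + 8xz + 8xz² − 4yz − 4yz² + 48x³ − 36x⁴ − 12x²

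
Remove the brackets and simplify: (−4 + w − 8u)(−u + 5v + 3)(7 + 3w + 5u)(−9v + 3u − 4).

2900uv − 424u² + 548u + 773uvw − 232u²w + 163uw + 56u²v − 292u³ + 1260v² + 1316v + 225v²w + 235vw + 3420uv² + 336 + 60w + 72uvw² − 9u²w² + 39uw² − 456u²vw + 57u³w − 135v²w² − 141vw² + 855uv²w − 36w² − 960u³v + 120u⁴ + 1800u²v²

(−4 + w − 8u)(−u + 5v + 3)(7 + 3w + 5u)(−9v + 3u − 4)
= (4u − 20v − 12 − uw + 5vw + 3w + 8u² − 40uv − 24u)(7 + 3w + 5u)(−9v + 3u − 4)    [distributive law]
= (−20u − 20v − 12 − uw + 5vw + 3w + 8u² − 40uv)(7 + 3w + 5u)(−9v + 3u − 4)    [combine like terms]
= (−140u − 60uw − 100u² − 140v − 60vw − 100uv − 84 − 36w − 60u − 7uw − 3uw² − 5u²w + 35vw + 15vw² + 25uvw + 21w + 9w² + 15uw + 56u² + 24u²w + 40u³ − 280uv − 120uvw − 200u²v)(−9v + 3u − 4)    [distributive law]
= (−200u − 52uw − 44u² − 140v − 25vw − 380uv − 84 − 15w − 3uw² + 19u²w + 15vw² − 95uvw + 9w² + 40u³ − 200u²v)(−9v + 3u − 4)    [combine like terms]
= 1800uv − 600u² + 800u + 468uvw − 156u²w + 208uw + 396u²v − 132u³ + 176u² + 1260v² − 420uv + 560v + 225v²w − 75uvw + 100vw + 3420uv² − 1140u²v + 1520uv + 756v − 252u + 336 + 135vw − 45uw + 60w + 27uvw² − 9u²w² + 12uw² − 171u²vw + 57u³w − 76u²w − 135v²w² + 45uvw² − 60vw² + 855uv²w − 285u²vw + 380uvw − 81vw² + 27uw² − 36w² − 360u³v + 120u⁴ − 160u³ + 1800u²v² − 600u³v + 800u²v    [distributive law]
= 2900uv − 424u² + 548u + 773uvw − 232u²w + 163uw + 56u²v − 292u³ + 1260v² + 1316v + 225v²w + 235vw + 3420uv² + 336 + 60w + 72uvw² − 9u²w² + 39uw² − 456u²vw + 57u³w − 135v²w² − 141vw² + 855uv²w − 36w² − 960u³v + 120u⁴ + 1800u²v²    [combine like terms]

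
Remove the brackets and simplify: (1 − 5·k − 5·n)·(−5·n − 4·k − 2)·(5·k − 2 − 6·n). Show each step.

(1 − 5·k − 5·n)·(−5·n − 4·k − 2)·(5·k − 2 − 6·n)
= (−5·n − 4·k − 2 + 25·k·n + 20·k^2 + 10·k + 25·n^2 + 20·k·n + 10·n)·(5·k − 2 − 6·n)    [distributive law]
= (5·n + 6·k − 2 + 45·k·n + 20·k^2 + 25·n^2)·(5·k − 2 − 6·n)    [combine like terms]
= 25·k·n − 10·n − 30·n^2 + 30·k^2 − 12·k − 36·k·n − 10·k + 4 + 12·n + 225·k^2·n − 90·k·n − 270·k·n^2 + 100·k^3 − 40·k^2 − 120·k^2·n + 125·k·n^2 − 50·n^2 − 150·n^3    [distributive law]
= −101·k·n + 2·n − 80·n^2 − 10·k^2 − 22·k + 4 + 105·k^2·n − 145·k·n^2 + 100·k^3 − 150·n^3    [combine like terms]

−101·k·n + 2·n − 80·n^2 − 10·k^2 − 22·k + 4 + 105·k^2·n − 145·k·n^2 + 100·k^3 − 150·n^3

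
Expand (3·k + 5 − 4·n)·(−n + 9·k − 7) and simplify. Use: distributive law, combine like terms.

(3·k + 5 − 4·n)·(−n + 9·k − 7)
= −3·k·n + 27·k² − 21·k − 5·n + 45·k − 35 + 4·n² − 36·k·n + 28·n    [distributive law]
= −39·k·n + 27·k² + 24·k + 23·n − 35 + 4·n²    [combine like terms]

−39·k·n + 27·k² + 24·k + 23·n − 35 + 4·n²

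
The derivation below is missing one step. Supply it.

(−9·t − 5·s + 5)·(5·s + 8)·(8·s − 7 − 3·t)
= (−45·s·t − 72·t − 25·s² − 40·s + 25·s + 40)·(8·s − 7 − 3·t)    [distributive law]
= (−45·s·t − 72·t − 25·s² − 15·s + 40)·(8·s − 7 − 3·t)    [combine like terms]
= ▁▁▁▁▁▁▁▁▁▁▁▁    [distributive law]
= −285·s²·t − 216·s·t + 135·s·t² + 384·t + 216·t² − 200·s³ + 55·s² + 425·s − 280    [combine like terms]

Applying distributive law to the line above:

−360·s²·t + 315·s·t + 135·s·t² − 576·s·t + 504·t + 216·t² − 200·s³ + 175·s² + 75·s²·t − 120·s² + 105·s + 45·s·t + 320·s − 280 − 120·t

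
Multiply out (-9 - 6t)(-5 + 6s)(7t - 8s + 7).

525t - 738s + 315 - 870st + 432s^2 + 210t^2 - 252st^2 + 288s^2t

(-9 - 6t)(-5 + 6s)(7t - 8s + 7)
= (45 - 54s + 30t - 36st)(7t - 8s + 7)    [distributive law]
= 315t - 360s + 315 - 378st + 432s^2 - 378s + 210t^2 - 240st + 210t - 252st^2 + 288s^2t - 252st    [distributive law]
= 525t - 738s + 315 - 870st + 432s^2 + 210t^2 - 252st^2 + 288s^2t    [combine like terms]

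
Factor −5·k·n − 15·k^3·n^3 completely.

−5·k·n − 15·k^3·n^3
= 5(−k·n − 3·k^3·n^3)    [factor out 5]
= 5·k·n(−1 − 3·k^2·n^2)    [factor out k·n]

5·k·n(−1 − 3·k^2·n^2)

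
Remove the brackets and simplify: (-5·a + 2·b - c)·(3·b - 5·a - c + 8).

-25·a·b + 25·a^2 + 10·a·c - 40·a + 6·b^2 - 5·b·c + 16·b + c^2 - 8·c

(-5·a + 2·b - c)·(3·b - 5·a - c + 8)
= -15·a·b + 25·a^2 + 5·a·c - 40·a + 6·b^2 - 10·a·b - 2·b·c + 16·b - 3·b·c + 5·a·c + c^2 - 8·c    [distributive law]
= -25·a·b + 25·a^2 + 10·a·c - 40·a + 6·b^2 - 5·b·c + 16·b + c^2 - 8·c    [combine like terms]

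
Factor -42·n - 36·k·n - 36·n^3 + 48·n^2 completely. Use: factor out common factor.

-42·n - 36·k·n - 36·n^3 + 48·n^2
= 6(-7·n - 6·k·n - 6·n^3 + 8·n^2)    [factor out 6]
= 6·n(-7 - 6·k - 6·n^2 + 8·n)    [factor out n]

6·n(-7 - 6·k - 6·n^2 + 8·n)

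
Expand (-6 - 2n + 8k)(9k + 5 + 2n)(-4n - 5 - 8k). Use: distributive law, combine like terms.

(-6 - 2n + 8k)(9k + 5 + 2n)(-4n - 5 - 8k)
= (-54k - 30 - 12n - 18kn - 10n - 4n² + 72k² + 40k + 16kn)(-4n - 5 - 8k)    [distributive law]
= (-14k - 30 - 22n - 2kn - 4n² + 72k²)(-4n - 5 - 8k)    [combine like terms]
= 56kn + 70k + 112k² + 120n + 150 + 240k + 88n² + 110n + 176kn + 8kn² + 10kn + 16k²n + 16n³ + 20n² + 32kn² - 288k²n - 360k² - 576k³    [distributive law]
= 242kn + 310k - 248k² + 230n + 150 + 108n² + 40kn² - 272k²n + 16n³ - 576k³    [combine like terms]

242kn + 310k - 248k² + 230n + 150 + 108n² + 40kn² - 272k²n + 16n³ - 576k³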